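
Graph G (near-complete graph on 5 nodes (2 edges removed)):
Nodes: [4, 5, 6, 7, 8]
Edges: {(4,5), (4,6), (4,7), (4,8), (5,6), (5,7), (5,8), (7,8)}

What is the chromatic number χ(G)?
χ(G) = 4

Clique number ω(G) = 4 (lower bound: χ ≥ ω).
The clique on [4, 5, 7, 8] has size 4, forcing χ ≥ 4, and the coloring below uses 4 colors, so χ(G) = 4.
A valid 4-coloring: color 1: [5]; color 2: [4]; color 3: [6, 8]; color 4: [7].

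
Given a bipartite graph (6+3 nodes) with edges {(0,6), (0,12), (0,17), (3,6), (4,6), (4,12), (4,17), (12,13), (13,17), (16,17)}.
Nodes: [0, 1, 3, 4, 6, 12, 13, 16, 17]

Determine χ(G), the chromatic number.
χ(G) = 2

Clique number ω(G) = 2 (lower bound: χ ≥ ω).
The graph is bipartite (no odd cycle), so 2 colors suffice: χ(G) = 2.
A valid 2-coloring: color 1: [1, 6, 12, 17]; color 2: [0, 3, 4, 13, 16].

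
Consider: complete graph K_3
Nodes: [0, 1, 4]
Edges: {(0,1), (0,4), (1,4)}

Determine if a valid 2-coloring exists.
No, G is not 2-colorable

The clique on vertices [0, 1, 4] has size 3 > 2, so it alone needs 3 colors.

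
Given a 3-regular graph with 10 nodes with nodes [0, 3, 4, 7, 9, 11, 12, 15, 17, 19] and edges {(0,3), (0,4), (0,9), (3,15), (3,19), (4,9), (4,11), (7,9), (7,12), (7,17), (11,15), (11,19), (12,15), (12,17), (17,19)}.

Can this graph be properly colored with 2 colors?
The clique on vertices [0, 4, 9] has size 3 > 2, so it alone needs 3 colors.

No, G is not 2-colorable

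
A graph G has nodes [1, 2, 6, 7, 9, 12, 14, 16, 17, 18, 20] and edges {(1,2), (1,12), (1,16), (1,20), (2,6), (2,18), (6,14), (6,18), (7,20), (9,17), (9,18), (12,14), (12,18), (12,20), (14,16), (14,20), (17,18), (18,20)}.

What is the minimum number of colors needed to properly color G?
Clique number ω(G) = 3 (lower bound: χ ≥ ω).
The clique on [1, 12, 20] has size 3, forcing χ ≥ 3, and the coloring below uses 3 colors, so χ(G) = 3.
A valid 3-coloring: color 1: [1, 7, 14, 18]; color 2: [6, 9, 16, 20]; color 3: [2, 12, 17].

χ(G) = 3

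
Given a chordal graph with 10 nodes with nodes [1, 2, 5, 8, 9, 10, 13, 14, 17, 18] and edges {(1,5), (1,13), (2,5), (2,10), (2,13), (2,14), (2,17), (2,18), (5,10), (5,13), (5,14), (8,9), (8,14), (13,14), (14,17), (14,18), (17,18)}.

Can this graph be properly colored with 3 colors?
The clique on vertices [2, 14, 17, 18] has size 4 > 3, so it alone needs 4 colors.

No, G is not 3-colorable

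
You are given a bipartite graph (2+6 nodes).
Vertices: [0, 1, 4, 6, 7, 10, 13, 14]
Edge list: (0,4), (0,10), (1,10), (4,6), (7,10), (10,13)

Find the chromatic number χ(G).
χ(G) = 2

Clique number ω(G) = 2 (lower bound: χ ≥ ω).
The graph is bipartite (no odd cycle), so 2 colors suffice: χ(G) = 2.
A valid 2-coloring: color 1: [4, 10, 14]; color 2: [0, 1, 6, 7, 13].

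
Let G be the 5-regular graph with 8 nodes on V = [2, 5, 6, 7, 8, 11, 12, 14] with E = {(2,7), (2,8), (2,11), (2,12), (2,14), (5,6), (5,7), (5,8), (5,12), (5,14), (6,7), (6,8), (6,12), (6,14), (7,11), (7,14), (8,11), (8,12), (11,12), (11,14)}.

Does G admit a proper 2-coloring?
The clique on vertices [2, 8, 11, 12] has size 4 > 2, so it alone needs 4 colors.

No, G is not 2-colorable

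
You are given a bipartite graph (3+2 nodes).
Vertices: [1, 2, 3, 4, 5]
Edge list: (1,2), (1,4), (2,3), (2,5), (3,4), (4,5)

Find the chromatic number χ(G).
χ(G) = 2

Clique number ω(G) = 2 (lower bound: χ ≥ ω).
The graph is bipartite (no odd cycle), so 2 colors suffice: χ(G) = 2.
A valid 2-coloring: color 1: [2, 4]; color 2: [1, 3, 5].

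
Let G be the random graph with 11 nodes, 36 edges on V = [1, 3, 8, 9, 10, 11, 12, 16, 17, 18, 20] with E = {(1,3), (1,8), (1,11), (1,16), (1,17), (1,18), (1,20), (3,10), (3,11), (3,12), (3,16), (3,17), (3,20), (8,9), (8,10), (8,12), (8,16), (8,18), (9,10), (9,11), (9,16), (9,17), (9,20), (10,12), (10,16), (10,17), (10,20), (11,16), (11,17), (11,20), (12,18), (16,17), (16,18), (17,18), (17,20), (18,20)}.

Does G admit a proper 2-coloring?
The clique on vertices [1, 3, 11, 16, 17] has size 5 > 2, so it alone needs 5 colors.

No, G is not 2-colorable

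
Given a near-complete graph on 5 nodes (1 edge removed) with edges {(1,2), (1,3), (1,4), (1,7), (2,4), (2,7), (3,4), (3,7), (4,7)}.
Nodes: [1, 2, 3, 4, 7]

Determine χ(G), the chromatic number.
χ(G) = 4

Clique number ω(G) = 4 (lower bound: χ ≥ ω).
The clique on [1, 2, 4, 7] has size 4, forcing χ ≥ 4, and the coloring below uses 4 colors, so χ(G) = 4.
A valid 4-coloring: color 1: [1]; color 2: [7]; color 3: [4]; color 4: [2, 3].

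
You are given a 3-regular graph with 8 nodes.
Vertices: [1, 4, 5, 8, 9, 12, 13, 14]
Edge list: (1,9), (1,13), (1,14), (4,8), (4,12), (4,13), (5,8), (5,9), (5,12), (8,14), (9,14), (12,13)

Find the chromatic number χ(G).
χ(G) = 3

Clique number ω(G) = 3 (lower bound: χ ≥ ω).
The clique on [1, 9, 14] has size 3, forcing χ ≥ 3, and the coloring below uses 3 colors, so χ(G) = 3.
A valid 3-coloring: color 1: [1, 8, 12]; color 2: [4, 9]; color 3: [5, 13, 14].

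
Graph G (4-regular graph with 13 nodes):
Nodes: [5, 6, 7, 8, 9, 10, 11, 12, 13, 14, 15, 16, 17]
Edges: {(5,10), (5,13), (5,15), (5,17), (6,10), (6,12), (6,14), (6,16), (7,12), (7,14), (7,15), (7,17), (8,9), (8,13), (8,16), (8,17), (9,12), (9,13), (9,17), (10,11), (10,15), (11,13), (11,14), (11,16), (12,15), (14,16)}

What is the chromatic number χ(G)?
χ(G) = 3

Clique number ω(G) = 3 (lower bound: χ ≥ ω).
The clique on [5, 10, 15] has size 3, forcing χ ≥ 3, and the coloring below uses 3 colors, so χ(G) = 3.
A valid 3-coloring: color 1: [5, 6, 7, 9, 11]; color 2: [10, 12, 13, 16, 17]; color 3: [8, 14, 15].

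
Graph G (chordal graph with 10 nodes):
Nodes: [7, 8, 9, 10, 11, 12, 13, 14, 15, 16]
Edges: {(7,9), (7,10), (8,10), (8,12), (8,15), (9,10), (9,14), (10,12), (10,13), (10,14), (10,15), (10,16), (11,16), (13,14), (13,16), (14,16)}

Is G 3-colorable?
No, G is not 3-colorable

The clique on vertices [10, 13, 14, 16] has size 4 > 3, so it alone needs 4 colors.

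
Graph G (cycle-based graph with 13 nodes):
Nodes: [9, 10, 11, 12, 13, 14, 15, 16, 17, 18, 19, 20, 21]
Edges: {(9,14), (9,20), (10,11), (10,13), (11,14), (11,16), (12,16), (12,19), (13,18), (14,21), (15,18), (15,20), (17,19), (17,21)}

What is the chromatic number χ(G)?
χ(G) = 3

Clique number ω(G) = 2 (lower bound: χ ≥ ω).
Odd cycle [17, 19, 12, 16, 11, 14, 21] needs 3 colors (χ ≥ 3).
The coloring below uses 3 colors, so χ(G) = 3.
A valid 3-coloring: color 1: [10, 12, 14, 17, 18, 20]; color 2: [9, 11, 13, 15, 19, 21]; color 3: [16].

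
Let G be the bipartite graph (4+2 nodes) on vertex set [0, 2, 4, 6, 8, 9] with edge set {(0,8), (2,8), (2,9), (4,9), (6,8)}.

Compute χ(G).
Clique number ω(G) = 2 (lower bound: χ ≥ ω).
The graph is bipartite (no odd cycle), so 2 colors suffice: χ(G) = 2.
A valid 2-coloring: color 1: [8, 9]; color 2: [0, 2, 4, 6].

χ(G) = 2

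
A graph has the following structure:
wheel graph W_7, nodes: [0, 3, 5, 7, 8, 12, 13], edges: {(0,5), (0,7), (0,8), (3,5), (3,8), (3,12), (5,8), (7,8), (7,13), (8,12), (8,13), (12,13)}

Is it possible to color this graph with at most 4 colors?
Yes, G is 4-colorable

A valid 4-coloring: color 1: [8]; color 2: [5, 7, 12]; color 3: [0, 3, 13].
(χ(G) = 3 ≤ 4.)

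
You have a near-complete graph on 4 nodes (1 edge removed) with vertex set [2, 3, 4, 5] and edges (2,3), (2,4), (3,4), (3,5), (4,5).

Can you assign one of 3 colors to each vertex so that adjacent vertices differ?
Yes, G is 3-colorable

A valid 3-coloring: color 1: [4]; color 2: [3]; color 3: [2, 5].
(χ(G) = 3 ≤ 3.)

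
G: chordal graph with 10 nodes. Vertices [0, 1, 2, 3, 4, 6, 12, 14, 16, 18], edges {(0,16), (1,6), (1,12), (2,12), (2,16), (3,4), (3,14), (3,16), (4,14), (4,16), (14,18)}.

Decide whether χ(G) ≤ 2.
The clique on vertices [3, 4, 14] has size 3 > 2, so it alone needs 3 colors.

No, G is not 2-colorable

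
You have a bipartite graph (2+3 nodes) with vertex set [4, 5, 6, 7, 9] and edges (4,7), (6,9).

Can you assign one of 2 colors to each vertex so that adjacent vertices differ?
A valid 2-coloring: color 1: [5, 6, 7]; color 2: [4, 9].
(χ(G) = 2 ≤ 2.)

Yes, G is 2-colorable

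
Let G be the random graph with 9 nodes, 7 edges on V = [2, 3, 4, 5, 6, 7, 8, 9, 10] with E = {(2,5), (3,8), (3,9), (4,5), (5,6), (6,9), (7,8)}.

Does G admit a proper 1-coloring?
No, G is not 1-colorable

Edge (3,8) forces its endpoints to differ, so 1 color is not enough.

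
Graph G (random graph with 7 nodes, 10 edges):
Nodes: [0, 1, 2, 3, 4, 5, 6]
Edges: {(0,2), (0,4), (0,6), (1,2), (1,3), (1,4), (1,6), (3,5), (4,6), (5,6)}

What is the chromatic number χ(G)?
χ(G) = 3

Clique number ω(G) = 3 (lower bound: χ ≥ ω).
The clique on [0, 4, 6] has size 3, forcing χ ≥ 3, and the coloring below uses 3 colors, so χ(G) = 3.
A valid 3-coloring: color 1: [2, 3, 6]; color 2: [0, 1, 5]; color 3: [4].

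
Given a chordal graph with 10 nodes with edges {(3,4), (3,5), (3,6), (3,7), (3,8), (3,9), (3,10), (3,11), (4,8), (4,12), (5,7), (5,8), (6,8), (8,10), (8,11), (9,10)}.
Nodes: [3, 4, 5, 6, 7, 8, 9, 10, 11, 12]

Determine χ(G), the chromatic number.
Clique number ω(G) = 3 (lower bound: χ ≥ ω).
The clique on [3, 4, 8] has size 3, forcing χ ≥ 3, and the coloring below uses 3 colors, so χ(G) = 3.
A valid 3-coloring: color 1: [3, 12]; color 2: [7, 8, 9]; color 3: [4, 5, 6, 10, 11].

χ(G) = 3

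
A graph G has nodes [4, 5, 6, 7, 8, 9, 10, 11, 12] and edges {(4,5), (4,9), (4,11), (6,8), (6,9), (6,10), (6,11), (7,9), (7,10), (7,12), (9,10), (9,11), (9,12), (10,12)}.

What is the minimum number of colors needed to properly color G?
Clique number ω(G) = 4 (lower bound: χ ≥ ω).
The clique on [7, 9, 10, 12] has size 4, forcing χ ≥ 4, and the coloring below uses 4 colors, so χ(G) = 4.
A valid 4-coloring: color 1: [5, 8, 9]; color 2: [10, 11]; color 3: [4, 6, 7]; color 4: [12].

χ(G) = 4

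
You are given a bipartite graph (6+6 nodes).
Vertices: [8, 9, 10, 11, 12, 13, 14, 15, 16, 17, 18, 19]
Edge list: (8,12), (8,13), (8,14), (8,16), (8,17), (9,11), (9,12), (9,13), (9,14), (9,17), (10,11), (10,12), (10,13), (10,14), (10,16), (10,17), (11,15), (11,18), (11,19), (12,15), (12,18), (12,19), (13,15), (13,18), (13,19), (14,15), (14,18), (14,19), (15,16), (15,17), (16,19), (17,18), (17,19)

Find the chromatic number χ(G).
χ(G) = 2

Clique number ω(G) = 2 (lower bound: χ ≥ ω).
The graph is bipartite (no odd cycle), so 2 colors suffice: χ(G) = 2.
A valid 2-coloring: color 1: [11, 12, 13, 14, 16, 17]; color 2: [8, 9, 10, 15, 18, 19].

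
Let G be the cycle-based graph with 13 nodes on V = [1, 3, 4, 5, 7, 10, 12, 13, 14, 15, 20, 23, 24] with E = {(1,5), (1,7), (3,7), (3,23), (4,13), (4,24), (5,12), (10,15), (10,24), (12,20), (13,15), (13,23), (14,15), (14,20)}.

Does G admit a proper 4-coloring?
Yes, G is 4-colorable

A valid 4-coloring: color 1: [1, 3, 12, 13, 14, 24]; color 2: [4, 5, 7, 15, 20, 23]; color 3: [10].
(χ(G) = 3 ≤ 4.)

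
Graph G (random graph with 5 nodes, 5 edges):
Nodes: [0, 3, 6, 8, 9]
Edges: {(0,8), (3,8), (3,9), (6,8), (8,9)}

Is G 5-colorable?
A valid 5-coloring: color 1: [8]; color 2: [0, 3, 6]; color 3: [9].
(χ(G) = 3 ≤ 5.)

Yes, G is 5-colorable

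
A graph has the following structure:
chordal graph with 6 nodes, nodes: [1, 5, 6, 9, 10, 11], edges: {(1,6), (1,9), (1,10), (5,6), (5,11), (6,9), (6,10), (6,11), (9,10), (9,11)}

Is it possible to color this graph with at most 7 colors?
Yes, G is 7-colorable

A valid 7-coloring: color 1: [6]; color 2: [5, 9]; color 3: [1, 11]; color 4: [10].
(χ(G) = 4 ≤ 7.)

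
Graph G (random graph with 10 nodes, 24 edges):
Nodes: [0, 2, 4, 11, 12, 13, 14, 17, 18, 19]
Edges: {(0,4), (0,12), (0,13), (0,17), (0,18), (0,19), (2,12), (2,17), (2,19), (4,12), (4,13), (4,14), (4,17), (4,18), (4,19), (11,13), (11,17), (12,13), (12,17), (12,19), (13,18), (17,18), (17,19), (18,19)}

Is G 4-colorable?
No, G is not 4-colorable

The clique on vertices [0, 4, 17, 18, 19] has size 5 > 4, so it alone needs 5 colors.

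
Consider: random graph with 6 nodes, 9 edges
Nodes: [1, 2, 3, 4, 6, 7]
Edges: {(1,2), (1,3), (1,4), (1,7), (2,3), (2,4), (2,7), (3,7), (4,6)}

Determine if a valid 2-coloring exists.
No, G is not 2-colorable

The clique on vertices [1, 2, 3, 7] has size 4 > 2, so it alone needs 4 colors.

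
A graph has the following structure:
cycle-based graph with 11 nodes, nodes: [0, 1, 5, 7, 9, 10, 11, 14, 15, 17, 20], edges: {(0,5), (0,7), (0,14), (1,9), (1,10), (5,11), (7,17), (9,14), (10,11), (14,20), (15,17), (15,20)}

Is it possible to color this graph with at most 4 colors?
Yes, G is 4-colorable

A valid 4-coloring: color 1: [1, 7, 11, 14, 15]; color 2: [0, 9, 10, 17, 20]; color 3: [5].
(χ(G) = 3 ≤ 4.)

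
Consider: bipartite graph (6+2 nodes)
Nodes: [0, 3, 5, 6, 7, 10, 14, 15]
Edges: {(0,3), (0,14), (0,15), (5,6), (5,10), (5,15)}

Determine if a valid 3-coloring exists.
A valid 3-coloring: color 1: [0, 5, 7]; color 2: [3, 6, 10, 14, 15].
(χ(G) = 2 ≤ 3.)

Yes, G is 3-colorable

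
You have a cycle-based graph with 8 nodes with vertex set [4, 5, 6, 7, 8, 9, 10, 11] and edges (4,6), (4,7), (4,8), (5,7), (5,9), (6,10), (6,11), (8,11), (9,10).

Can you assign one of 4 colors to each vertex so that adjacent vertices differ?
A valid 4-coloring: color 1: [4, 5, 10, 11]; color 2: [6, 7, 8, 9].
(χ(G) = 2 ≤ 4.)

Yes, G is 4-colorable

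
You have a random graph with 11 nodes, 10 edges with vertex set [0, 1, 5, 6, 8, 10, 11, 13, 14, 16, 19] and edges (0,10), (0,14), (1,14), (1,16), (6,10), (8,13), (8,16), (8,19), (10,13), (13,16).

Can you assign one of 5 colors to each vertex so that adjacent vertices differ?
A valid 5-coloring: color 1: [5, 10, 11, 14, 16, 19]; color 2: [0, 1, 6, 13]; color 3: [8].
(χ(G) = 3 ≤ 5.)

Yes, G is 5-colorable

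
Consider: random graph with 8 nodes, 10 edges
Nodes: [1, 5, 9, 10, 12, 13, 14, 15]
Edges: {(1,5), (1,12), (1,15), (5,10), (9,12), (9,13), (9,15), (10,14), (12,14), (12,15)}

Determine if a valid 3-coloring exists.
A valid 3-coloring: color 1: [10, 12, 13]; color 2: [1, 9, 14]; color 3: [5, 15].
(χ(G) = 3 ≤ 3.)

Yes, G is 3-colorable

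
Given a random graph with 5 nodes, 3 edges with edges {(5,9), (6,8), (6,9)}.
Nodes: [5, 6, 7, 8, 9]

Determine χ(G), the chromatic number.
Clique number ω(G) = 2 (lower bound: χ ≥ ω).
The graph is bipartite (no odd cycle), so 2 colors suffice: χ(G) = 2.
A valid 2-coloring: color 1: [5, 6, 7]; color 2: [8, 9].

χ(G) = 2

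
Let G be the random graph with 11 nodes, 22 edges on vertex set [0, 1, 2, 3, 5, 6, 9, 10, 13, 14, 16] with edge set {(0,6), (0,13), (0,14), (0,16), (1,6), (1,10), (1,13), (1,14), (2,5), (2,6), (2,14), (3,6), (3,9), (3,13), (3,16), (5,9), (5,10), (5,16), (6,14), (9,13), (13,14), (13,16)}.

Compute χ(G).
χ(G) = 3

Clique number ω(G) = 3 (lower bound: χ ≥ ω).
The clique on [2, 6, 14] has size 3, forcing χ ≥ 3, and the coloring below uses 3 colors, so χ(G) = 3.
A valid 3-coloring: color 1: [5, 6, 13]; color 2: [9, 10, 14, 16]; color 3: [0, 1, 2, 3].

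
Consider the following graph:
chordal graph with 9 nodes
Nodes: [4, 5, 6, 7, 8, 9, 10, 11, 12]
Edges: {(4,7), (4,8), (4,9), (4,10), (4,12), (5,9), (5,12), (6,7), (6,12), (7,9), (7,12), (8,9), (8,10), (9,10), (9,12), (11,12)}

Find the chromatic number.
χ(G) = 4

Clique number ω(G) = 4 (lower bound: χ ≥ ω).
The clique on [4, 8, 9, 10] has size 4, forcing χ ≥ 4, and the coloring below uses 4 colors, so χ(G) = 4.
A valid 4-coloring: color 1: [6, 9, 11]; color 2: [8, 12]; color 3: [4, 5]; color 4: [7, 10].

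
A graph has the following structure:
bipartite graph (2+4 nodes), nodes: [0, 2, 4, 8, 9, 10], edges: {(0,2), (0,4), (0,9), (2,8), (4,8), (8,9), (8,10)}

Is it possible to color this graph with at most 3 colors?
A valid 3-coloring: color 1: [0, 8]; color 2: [2, 4, 9, 10].
(χ(G) = 2 ≤ 3.)

Yes, G is 3-colorable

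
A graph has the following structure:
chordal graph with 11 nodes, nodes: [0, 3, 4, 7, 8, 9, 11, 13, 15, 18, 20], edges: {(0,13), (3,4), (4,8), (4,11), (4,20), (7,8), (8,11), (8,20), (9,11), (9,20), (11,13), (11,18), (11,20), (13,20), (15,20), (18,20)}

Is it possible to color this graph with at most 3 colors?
No, G is not 3-colorable

The clique on vertices [4, 8, 11, 20] has size 4 > 3, so it alone needs 4 colors.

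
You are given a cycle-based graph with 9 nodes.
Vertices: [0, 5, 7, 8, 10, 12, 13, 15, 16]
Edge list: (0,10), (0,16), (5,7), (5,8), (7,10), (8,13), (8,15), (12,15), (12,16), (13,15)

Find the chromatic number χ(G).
χ(G) = 3

Clique number ω(G) = 3 (lower bound: χ ≥ ω).
The clique on [8, 13, 15] has size 3, forcing χ ≥ 3, and the coloring below uses 3 colors, so χ(G) = 3.
A valid 3-coloring: color 1: [5, 10, 15, 16]; color 2: [0, 7, 8, 12]; color 3: [13].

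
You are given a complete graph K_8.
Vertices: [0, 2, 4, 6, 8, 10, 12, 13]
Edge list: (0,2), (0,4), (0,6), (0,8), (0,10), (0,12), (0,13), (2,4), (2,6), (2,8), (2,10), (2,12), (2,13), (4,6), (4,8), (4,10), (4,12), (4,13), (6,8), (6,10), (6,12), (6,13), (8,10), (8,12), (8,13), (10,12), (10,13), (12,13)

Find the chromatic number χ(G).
χ(G) = 8

Clique number ω(G) = 8 (lower bound: χ ≥ ω).
The clique on [0, 2, 4, 6, 8, 10, 12, 13] has size 8, forcing χ ≥ 8, and the coloring below uses 8 colors, so χ(G) = 8.
A valid 8-coloring: color 1: [12]; color 2: [13]; color 3: [6]; color 4: [0]; color 5: [10]; color 6: [4]; color 7: [8]; color 8: [2].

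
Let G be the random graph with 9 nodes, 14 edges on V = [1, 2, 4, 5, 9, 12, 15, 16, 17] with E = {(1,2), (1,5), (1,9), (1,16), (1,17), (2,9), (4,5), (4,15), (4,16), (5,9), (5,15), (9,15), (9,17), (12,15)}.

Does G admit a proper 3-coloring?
Yes, G is 3-colorable

A valid 3-coloring: color 1: [1, 15]; color 2: [4, 9, 12]; color 3: [2, 5, 16, 17].
(χ(G) = 3 ≤ 3.)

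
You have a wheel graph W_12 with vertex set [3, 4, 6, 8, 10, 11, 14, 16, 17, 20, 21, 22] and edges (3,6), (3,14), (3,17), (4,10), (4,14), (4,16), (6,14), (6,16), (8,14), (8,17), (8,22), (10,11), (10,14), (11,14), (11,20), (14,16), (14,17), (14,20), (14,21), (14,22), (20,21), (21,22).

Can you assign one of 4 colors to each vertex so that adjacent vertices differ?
A valid 4-coloring: color 1: [14]; color 2: [4, 6, 17, 20, 22]; color 3: [3, 8, 11, 16, 21]; color 4: [10].
(χ(G) = 4 ≤ 4.)

Yes, G is 4-colorable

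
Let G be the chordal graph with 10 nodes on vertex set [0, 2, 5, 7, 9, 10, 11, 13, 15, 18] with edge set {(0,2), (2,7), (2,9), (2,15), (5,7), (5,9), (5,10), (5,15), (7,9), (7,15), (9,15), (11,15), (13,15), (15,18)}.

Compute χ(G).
Clique number ω(G) = 4 (lower bound: χ ≥ ω).
The clique on [2, 7, 9, 15] has size 4, forcing χ ≥ 4, and the coloring below uses 4 colors, so χ(G) = 4.
A valid 4-coloring: color 1: [0, 10, 15]; color 2: [2, 5, 11, 13, 18]; color 3: [9]; color 4: [7].

χ(G) = 4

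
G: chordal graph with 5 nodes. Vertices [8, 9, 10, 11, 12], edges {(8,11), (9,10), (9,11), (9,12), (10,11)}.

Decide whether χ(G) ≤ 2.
No, G is not 2-colorable

The clique on vertices [9, 10, 11] has size 3 > 2, so it alone needs 3 colors.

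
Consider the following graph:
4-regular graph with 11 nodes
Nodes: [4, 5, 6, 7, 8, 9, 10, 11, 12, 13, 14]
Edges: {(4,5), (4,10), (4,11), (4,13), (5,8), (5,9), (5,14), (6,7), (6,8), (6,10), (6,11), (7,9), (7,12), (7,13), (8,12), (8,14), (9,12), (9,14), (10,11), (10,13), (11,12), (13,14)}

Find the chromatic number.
χ(G) = 3

Clique number ω(G) = 3 (lower bound: χ ≥ ω).
The clique on [4, 10, 11] has size 3, forcing χ ≥ 3, and the coloring below uses 3 colors, so χ(G) = 3.
A valid 3-coloring: color 1: [5, 7, 10]; color 2: [4, 6, 12, 14]; color 3: [8, 9, 11, 13].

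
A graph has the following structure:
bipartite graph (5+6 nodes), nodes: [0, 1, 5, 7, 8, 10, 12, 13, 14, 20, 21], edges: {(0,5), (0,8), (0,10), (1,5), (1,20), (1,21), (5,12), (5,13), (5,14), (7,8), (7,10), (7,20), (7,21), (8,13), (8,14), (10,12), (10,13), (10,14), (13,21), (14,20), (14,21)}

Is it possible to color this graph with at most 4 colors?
A valid 4-coloring: color 1: [5, 8, 10, 20, 21]; color 2: [0, 1, 7, 12, 13, 14].
(χ(G) = 2 ≤ 4.)

Yes, G is 4-colorable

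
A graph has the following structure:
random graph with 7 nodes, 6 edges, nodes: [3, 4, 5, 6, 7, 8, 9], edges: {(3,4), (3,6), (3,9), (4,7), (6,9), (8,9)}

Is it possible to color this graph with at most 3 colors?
A valid 3-coloring: color 1: [4, 5, 9]; color 2: [3, 7, 8]; color 3: [6].
(χ(G) = 3 ≤ 3.)

Yes, G is 3-colorable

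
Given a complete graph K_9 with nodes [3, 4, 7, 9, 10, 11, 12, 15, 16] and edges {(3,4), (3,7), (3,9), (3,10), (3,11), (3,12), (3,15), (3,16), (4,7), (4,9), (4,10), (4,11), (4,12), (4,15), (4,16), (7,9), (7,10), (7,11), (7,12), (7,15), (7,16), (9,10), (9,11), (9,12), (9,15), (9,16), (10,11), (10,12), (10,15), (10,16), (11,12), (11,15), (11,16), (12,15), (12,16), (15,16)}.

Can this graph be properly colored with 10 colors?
A valid 10-coloring: color 1: [16]; color 2: [3]; color 3: [9]; color 4: [11]; color 5: [10]; color 6: [7]; color 7: [15]; color 8: [12]; color 9: [4].
(χ(G) = 9 ≤ 10.)

Yes, G is 10-colorable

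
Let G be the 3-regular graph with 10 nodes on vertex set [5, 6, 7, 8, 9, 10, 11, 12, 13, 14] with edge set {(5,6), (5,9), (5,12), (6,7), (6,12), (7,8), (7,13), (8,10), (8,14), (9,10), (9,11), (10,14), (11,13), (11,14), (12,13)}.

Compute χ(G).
Clique number ω(G) = 3 (lower bound: χ ≥ ω).
The clique on [5, 6, 12] has size 3, forcing χ ≥ 3, and the coloring below uses 3 colors, so χ(G) = 3.
A valid 3-coloring: color 1: [6, 9, 13, 14]; color 2: [5, 8, 11]; color 3: [7, 10, 12].

χ(G) = 3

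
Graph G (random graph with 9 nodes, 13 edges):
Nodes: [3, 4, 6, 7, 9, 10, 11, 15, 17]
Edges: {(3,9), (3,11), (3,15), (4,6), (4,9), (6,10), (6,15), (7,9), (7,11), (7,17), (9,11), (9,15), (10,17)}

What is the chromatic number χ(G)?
Clique number ω(G) = 3 (lower bound: χ ≥ ω).
The clique on [3, 9, 11] has size 3, forcing χ ≥ 3, and the coloring below uses 3 colors, so χ(G) = 3.
A valid 3-coloring: color 1: [6, 9, 17]; color 2: [3, 4, 7, 10]; color 3: [11, 15].

χ(G) = 3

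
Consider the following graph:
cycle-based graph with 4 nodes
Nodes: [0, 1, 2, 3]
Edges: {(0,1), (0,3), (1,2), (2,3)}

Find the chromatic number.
χ(G) = 2

Clique number ω(G) = 2 (lower bound: χ ≥ ω).
The graph is bipartite (no odd cycle), so 2 colors suffice: χ(G) = 2.
A valid 2-coloring: color 1: [1, 3]; color 2: [0, 2].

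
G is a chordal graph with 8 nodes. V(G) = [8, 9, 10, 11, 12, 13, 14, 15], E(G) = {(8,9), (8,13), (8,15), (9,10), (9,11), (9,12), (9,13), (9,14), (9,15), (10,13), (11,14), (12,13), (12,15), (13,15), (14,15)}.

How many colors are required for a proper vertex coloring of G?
χ(G) = 4

Clique number ω(G) = 4 (lower bound: χ ≥ ω).
The clique on [8, 9, 13, 15] has size 4, forcing χ ≥ 4, and the coloring below uses 4 colors, so χ(G) = 4.
A valid 4-coloring: color 1: [9]; color 2: [13, 14]; color 3: [10, 11, 15]; color 4: [8, 12].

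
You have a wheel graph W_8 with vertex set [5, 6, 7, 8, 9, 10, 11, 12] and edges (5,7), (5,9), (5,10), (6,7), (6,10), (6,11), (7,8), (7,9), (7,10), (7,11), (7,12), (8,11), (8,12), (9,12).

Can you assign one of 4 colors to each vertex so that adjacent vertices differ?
A valid 4-coloring: color 1: [7]; color 2: [8, 9, 10]; color 3: [5, 6, 12]; color 4: [11].
(χ(G) = 4 ≤ 4.)

Yes, G is 4-colorable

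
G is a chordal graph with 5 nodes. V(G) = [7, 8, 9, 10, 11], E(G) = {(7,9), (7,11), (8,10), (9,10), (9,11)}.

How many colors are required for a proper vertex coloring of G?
Clique number ω(G) = 3 (lower bound: χ ≥ ω).
The clique on [7, 9, 11] has size 3, forcing χ ≥ 3, and the coloring below uses 3 colors, so χ(G) = 3.
A valid 3-coloring: color 1: [8, 9]; color 2: [7, 10]; color 3: [11].

χ(G) = 3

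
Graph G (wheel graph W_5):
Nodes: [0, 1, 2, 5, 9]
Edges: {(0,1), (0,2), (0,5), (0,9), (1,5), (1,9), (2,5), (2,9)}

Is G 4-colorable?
Yes, G is 4-colorable

A valid 4-coloring: color 1: [0]; color 2: [1, 2]; color 3: [5, 9].
(χ(G) = 3 ≤ 4.)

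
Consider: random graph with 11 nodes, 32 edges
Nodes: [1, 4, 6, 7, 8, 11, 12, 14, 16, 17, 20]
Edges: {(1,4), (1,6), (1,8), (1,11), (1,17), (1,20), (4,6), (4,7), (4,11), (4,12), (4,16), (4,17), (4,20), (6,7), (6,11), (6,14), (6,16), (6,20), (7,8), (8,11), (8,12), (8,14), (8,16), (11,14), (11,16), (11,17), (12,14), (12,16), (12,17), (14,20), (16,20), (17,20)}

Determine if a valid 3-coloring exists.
The clique on vertices [1, 4, 11, 17] has size 4 > 3, so it alone needs 4 colors.

No, G is not 3-colorable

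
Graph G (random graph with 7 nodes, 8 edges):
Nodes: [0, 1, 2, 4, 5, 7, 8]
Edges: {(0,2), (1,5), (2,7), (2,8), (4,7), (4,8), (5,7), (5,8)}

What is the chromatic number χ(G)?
Clique number ω(G) = 2 (lower bound: χ ≥ ω).
The graph is bipartite (no odd cycle), so 2 colors suffice: χ(G) = 2.
A valid 2-coloring: color 1: [0, 1, 7, 8]; color 2: [2, 4, 5].

χ(G) = 2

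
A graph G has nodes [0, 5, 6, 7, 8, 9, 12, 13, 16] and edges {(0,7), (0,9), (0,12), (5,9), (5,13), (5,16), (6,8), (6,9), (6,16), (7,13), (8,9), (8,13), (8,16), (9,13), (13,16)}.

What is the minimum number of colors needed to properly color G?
χ(G) = 3

Clique number ω(G) = 3 (lower bound: χ ≥ ω).
The clique on [8, 13, 16] has size 3, forcing χ ≥ 3, and the coloring below uses 3 colors, so χ(G) = 3.
A valid 3-coloring: color 1: [7, 9, 12, 16]; color 2: [0, 6, 13]; color 3: [5, 8].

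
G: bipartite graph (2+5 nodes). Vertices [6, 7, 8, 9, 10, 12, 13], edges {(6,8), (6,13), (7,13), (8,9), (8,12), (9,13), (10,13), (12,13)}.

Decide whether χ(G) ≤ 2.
A valid 2-coloring: color 1: [8, 13]; color 2: [6, 7, 9, 10, 12].
(χ(G) = 2 ≤ 2.)

Yes, G is 2-colorable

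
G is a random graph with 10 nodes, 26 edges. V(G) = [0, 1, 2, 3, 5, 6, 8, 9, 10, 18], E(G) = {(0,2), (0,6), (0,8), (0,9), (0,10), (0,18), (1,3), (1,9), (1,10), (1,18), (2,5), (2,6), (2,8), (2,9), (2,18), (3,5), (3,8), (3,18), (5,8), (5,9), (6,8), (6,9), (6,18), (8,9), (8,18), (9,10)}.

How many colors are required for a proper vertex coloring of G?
Clique number ω(G) = 5 (lower bound: χ ≥ ω).
The clique on [0, 2, 6, 8, 9] has size 5, forcing χ ≥ 5, and the coloring below uses 5 colors, so χ(G) = 5.
A valid 5-coloring: color 1: [9, 18]; color 2: [8, 10]; color 3: [2, 3]; color 4: [0, 1, 5]; color 5: [6].

χ(G) = 5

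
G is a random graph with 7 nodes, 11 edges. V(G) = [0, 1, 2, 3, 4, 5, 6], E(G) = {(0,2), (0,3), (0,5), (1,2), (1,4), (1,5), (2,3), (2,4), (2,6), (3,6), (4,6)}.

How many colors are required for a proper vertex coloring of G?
χ(G) = 3

Clique number ω(G) = 3 (lower bound: χ ≥ ω).
The clique on [1, 2, 4] has size 3, forcing χ ≥ 3, and the coloring below uses 3 colors, so χ(G) = 3.
A valid 3-coloring: color 1: [2, 5]; color 2: [3, 4]; color 3: [0, 1, 6].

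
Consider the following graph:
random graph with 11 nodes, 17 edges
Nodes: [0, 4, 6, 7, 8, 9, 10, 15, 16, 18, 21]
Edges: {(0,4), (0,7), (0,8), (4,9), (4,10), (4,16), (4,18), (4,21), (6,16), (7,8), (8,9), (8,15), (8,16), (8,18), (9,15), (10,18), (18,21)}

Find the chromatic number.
χ(G) = 3

Clique number ω(G) = 3 (lower bound: χ ≥ ω).
The clique on [4, 10, 18] has size 3, forcing χ ≥ 3, and the coloring below uses 3 colors, so χ(G) = 3.
A valid 3-coloring: color 1: [4, 6, 8]; color 2: [0, 9, 16, 18]; color 3: [7, 10, 15, 21].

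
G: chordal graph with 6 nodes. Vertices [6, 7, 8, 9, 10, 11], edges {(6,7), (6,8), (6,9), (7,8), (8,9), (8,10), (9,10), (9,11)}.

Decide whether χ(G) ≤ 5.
A valid 5-coloring: color 1: [8, 11]; color 2: [7, 9]; color 3: [6, 10].
(χ(G) = 3 ≤ 5.)

Yes, G is 5-colorable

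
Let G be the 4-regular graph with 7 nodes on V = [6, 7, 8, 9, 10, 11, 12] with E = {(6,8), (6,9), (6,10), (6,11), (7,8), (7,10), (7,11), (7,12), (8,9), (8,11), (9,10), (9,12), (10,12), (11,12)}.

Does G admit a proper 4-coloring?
Yes, G is 4-colorable

A valid 4-coloring: color 1: [6, 7]; color 2: [8, 10]; color 3: [9, 11]; color 4: [12].
(χ(G) = 4 ≤ 4.)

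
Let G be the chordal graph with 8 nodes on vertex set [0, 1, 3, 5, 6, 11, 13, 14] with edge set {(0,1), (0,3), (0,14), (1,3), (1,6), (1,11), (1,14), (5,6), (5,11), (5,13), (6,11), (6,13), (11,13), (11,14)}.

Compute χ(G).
χ(G) = 4

Clique number ω(G) = 4 (lower bound: χ ≥ ω).
The clique on [5, 6, 11, 13] has size 4, forcing χ ≥ 4, and the coloring below uses 4 colors, so χ(G) = 4.
A valid 4-coloring: color 1: [0, 11]; color 2: [1, 5]; color 3: [3, 6, 14]; color 4: [13].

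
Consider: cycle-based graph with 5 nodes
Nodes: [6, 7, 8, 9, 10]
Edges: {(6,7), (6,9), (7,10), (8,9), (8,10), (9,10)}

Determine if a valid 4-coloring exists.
Yes, G is 4-colorable

A valid 4-coloring: color 1: [6, 10]; color 2: [7, 9]; color 3: [8].
(χ(G) = 3 ≤ 4.)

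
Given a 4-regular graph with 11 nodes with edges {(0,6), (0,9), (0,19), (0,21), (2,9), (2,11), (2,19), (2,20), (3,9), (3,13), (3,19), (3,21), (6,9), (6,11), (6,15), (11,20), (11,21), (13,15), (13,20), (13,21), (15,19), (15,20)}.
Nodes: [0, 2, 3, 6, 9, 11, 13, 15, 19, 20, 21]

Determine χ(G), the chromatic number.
Clique number ω(G) = 3 (lower bound: χ ≥ ω).
The clique on [0, 6, 9] has size 3, forcing χ ≥ 3, and the coloring below uses 3 colors, so χ(G) = 3.
A valid 3-coloring: color 1: [9, 19, 20, 21]; color 2: [0, 3, 11, 15]; color 3: [2, 6, 13].

χ(G) = 3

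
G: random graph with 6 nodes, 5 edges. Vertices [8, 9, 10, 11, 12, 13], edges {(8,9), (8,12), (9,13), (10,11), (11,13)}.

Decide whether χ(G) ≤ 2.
A valid 2-coloring: color 1: [9, 11, 12]; color 2: [8, 10, 13].
(χ(G) = 2 ≤ 2.)

Yes, G is 2-colorable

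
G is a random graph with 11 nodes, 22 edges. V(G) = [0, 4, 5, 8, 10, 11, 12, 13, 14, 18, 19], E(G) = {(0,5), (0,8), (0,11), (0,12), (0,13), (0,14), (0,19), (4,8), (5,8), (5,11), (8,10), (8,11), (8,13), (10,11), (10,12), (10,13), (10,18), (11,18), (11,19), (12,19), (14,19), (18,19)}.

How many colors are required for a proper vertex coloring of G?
Clique number ω(G) = 4 (lower bound: χ ≥ ω).
The clique on [0, 5, 8, 11] has size 4, forcing χ ≥ 4, and the coloring below uses 4 colors, so χ(G) = 4.
A valid 4-coloring: color 1: [0, 4, 10]; color 2: [11, 12, 13, 14]; color 3: [8, 19]; color 4: [5, 18].

χ(G) = 4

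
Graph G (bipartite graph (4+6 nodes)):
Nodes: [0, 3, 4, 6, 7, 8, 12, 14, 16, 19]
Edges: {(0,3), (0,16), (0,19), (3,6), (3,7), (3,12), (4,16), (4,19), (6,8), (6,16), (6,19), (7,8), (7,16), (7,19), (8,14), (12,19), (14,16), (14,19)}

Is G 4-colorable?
A valid 4-coloring: color 1: [3, 8, 16, 19]; color 2: [0, 4, 6, 7, 12, 14].
(χ(G) = 2 ≤ 4.)

Yes, G is 4-colorable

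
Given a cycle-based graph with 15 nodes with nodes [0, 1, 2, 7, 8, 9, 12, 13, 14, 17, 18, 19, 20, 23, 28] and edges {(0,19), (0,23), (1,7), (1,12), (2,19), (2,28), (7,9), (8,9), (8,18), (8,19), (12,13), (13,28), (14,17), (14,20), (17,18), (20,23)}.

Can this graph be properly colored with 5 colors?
A valid 5-coloring: color 1: [0, 7, 8, 12, 17, 20, 28]; color 2: [1, 9, 13, 14, 18, 19, 23]; color 3: [2].
(χ(G) = 3 ≤ 5.)

Yes, G is 5-colorable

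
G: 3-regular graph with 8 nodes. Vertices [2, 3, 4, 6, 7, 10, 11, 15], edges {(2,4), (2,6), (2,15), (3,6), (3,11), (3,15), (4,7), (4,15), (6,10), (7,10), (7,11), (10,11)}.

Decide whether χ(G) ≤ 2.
No, G is not 2-colorable

The clique on vertices [2, 4, 15] has size 3 > 2, so it alone needs 3 colors.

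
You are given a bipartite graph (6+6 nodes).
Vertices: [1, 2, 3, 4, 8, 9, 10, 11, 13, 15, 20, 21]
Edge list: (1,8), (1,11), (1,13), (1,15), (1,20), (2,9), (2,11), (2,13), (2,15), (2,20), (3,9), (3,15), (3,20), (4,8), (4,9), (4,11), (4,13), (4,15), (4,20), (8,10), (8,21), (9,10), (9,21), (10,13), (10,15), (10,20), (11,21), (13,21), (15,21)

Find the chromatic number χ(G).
χ(G) = 2

Clique number ω(G) = 2 (lower bound: χ ≥ ω).
The graph is bipartite (no odd cycle), so 2 colors suffice: χ(G) = 2.
A valid 2-coloring: color 1: [1, 2, 3, 4, 10, 21]; color 2: [8, 9, 11, 13, 15, 20].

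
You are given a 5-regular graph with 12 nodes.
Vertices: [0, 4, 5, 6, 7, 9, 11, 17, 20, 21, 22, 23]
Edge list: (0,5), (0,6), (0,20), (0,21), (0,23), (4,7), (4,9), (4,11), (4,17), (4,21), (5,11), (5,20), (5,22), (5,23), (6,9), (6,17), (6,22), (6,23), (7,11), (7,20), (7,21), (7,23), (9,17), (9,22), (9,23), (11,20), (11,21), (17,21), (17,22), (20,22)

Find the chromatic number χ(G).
χ(G) = 4

Clique number ω(G) = 4 (lower bound: χ ≥ ω).
The clique on [4, 7, 11, 21] has size 4, forcing χ ≥ 4, and the coloring below uses 4 colors, so χ(G) = 4.
A valid 4-coloring: color 1: [5, 6, 7]; color 2: [11, 17, 23]; color 3: [0, 4, 22]; color 4: [9, 20, 21].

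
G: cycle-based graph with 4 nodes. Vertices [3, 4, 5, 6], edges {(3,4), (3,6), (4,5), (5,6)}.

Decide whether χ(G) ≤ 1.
Edge (3,4) forces its endpoints to differ, so 1 color is not enough.

No, G is not 1-colorable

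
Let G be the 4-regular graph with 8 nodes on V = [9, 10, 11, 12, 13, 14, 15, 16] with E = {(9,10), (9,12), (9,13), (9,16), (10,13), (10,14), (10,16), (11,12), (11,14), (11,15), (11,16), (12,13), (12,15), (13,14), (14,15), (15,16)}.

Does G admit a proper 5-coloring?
Yes, G is 5-colorable

A valid 5-coloring: color 1: [13, 16]; color 2: [10, 12]; color 3: [9, 15]; color 4: [14]; color 5: [11].
(χ(G) = 4 ≤ 5.)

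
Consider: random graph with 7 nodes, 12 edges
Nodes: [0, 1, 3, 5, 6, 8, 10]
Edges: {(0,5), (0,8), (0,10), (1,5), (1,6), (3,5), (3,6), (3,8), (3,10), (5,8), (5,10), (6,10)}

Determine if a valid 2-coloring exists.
No, G is not 2-colorable

The clique on vertices [0, 5, 8] has size 3 > 2, so it alone needs 3 colors.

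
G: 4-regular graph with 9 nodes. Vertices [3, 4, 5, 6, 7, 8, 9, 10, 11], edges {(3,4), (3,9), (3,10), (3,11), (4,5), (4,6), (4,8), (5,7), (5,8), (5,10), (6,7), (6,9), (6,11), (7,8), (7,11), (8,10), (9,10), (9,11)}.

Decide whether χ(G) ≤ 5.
A valid 5-coloring: color 1: [3, 5, 6]; color 2: [4, 7, 9]; color 3: [10, 11]; color 4: [8].
(χ(G) = 4 ≤ 5.)

Yes, G is 5-colorable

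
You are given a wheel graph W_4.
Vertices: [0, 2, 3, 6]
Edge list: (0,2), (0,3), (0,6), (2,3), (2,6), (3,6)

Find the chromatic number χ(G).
Clique number ω(G) = 4 (lower bound: χ ≥ ω).
The clique on [0, 2, 3, 6] has size 4, forcing χ ≥ 4, and the coloring below uses 4 colors, so χ(G) = 4.
A valid 4-coloring: color 1: [3]; color 2: [6]; color 3: [2]; color 4: [0].

χ(G) = 4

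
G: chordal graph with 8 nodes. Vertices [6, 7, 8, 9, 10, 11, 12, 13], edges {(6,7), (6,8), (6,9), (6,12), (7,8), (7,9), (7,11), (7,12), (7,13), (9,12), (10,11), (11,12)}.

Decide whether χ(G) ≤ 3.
No, G is not 3-colorable

The clique on vertices [6, 7, 9, 12] has size 4 > 3, so it alone needs 4 colors.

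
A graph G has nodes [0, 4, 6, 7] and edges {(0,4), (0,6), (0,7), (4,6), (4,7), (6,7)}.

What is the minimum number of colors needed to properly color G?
χ(G) = 4

Clique number ω(G) = 4 (lower bound: χ ≥ ω).
The clique on [0, 4, 6, 7] has size 4, forcing χ ≥ 4, and the coloring below uses 4 colors, so χ(G) = 4.
A valid 4-coloring: color 1: [0]; color 2: [4]; color 3: [6]; color 4: [7].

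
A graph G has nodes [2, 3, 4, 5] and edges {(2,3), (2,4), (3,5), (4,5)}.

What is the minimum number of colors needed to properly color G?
Clique number ω(G) = 2 (lower bound: χ ≥ ω).
The graph is bipartite (no odd cycle), so 2 colors suffice: χ(G) = 2.
A valid 2-coloring: color 1: [3, 4]; color 2: [2, 5].

χ(G) = 2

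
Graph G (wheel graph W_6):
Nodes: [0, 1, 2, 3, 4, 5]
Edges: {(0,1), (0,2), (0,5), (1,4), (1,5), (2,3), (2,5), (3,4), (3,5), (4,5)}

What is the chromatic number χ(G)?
Clique number ω(G) = 3 (lower bound: χ ≥ ω).
Odd cycle [4, 1, 0, 2, 3] needs 3 colors (χ ≥ 3).
Vertex 5 is adjacent to every vertex of [0, 1, 2, 3, 4], which already need 3 colors among themselves, so 5 needs a new color (χ ≥ 4).
The coloring below uses 4 colors, so χ(G) = 4.
A valid 4-coloring: color 1: [5]; color 2: [2, 4]; color 3: [1, 3]; color 4: [0].

χ(G) = 4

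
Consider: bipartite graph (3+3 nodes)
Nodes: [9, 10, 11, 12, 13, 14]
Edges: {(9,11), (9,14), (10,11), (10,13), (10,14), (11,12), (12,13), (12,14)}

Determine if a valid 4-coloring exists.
Yes, G is 4-colorable

A valid 4-coloring: color 1: [9, 10, 12]; color 2: [11, 13, 14].
(χ(G) = 2 ≤ 4.)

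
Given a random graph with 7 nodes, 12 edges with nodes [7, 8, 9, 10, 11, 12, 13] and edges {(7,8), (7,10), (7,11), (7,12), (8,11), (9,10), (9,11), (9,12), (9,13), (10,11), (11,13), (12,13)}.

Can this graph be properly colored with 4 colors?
A valid 4-coloring: color 1: [11, 12]; color 2: [7, 9]; color 3: [8, 10, 13].
(χ(G) = 3 ≤ 4.)

Yes, G is 4-colorable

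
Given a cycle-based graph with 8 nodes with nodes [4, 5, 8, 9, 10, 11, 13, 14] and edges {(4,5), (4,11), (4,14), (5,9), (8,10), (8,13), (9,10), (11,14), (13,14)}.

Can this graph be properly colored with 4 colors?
A valid 4-coloring: color 1: [4, 10, 13]; color 2: [8, 9, 14]; color 3: [5, 11].
(χ(G) = 3 ≤ 4.)

Yes, G is 4-colorable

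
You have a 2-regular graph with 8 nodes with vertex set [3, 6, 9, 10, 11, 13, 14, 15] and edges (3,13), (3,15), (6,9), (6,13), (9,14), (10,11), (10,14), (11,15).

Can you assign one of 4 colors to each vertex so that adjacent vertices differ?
A valid 4-coloring: color 1: [9, 10, 13, 15]; color 2: [3, 6, 11, 14].
(χ(G) = 2 ≤ 4.)

Yes, G is 4-colorable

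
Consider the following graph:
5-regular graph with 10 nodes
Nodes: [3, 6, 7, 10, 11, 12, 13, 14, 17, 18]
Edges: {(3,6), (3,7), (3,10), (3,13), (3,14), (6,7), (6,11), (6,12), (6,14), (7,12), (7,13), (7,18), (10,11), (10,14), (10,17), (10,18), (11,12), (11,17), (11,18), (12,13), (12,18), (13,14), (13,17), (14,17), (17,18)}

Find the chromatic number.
Clique number ω(G) = 4 (lower bound: χ ≥ ω).
The clique on [10, 11, 17, 18] has size 4, forcing χ ≥ 4, and the coloring below uses 4 colors, so χ(G) = 4.
A valid 4-coloring: color 1: [7, 10]; color 2: [6, 13, 18]; color 3: [3, 12, 17]; color 4: [11, 14].

χ(G) = 4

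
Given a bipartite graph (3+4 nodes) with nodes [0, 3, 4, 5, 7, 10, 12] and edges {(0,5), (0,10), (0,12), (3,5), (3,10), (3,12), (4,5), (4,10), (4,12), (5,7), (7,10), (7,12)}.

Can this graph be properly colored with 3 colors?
Yes, G is 3-colorable

A valid 3-coloring: color 1: [5, 10, 12]; color 2: [0, 3, 4, 7].
(χ(G) = 2 ≤ 3.)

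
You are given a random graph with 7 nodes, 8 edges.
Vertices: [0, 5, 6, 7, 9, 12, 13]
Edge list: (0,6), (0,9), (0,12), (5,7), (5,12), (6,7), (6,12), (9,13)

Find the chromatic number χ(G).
χ(G) = 3

Clique number ω(G) = 3 (lower bound: χ ≥ ω).
The clique on [0, 6, 12] has size 3, forcing χ ≥ 3, and the coloring below uses 3 colors, so χ(G) = 3.
A valid 3-coloring: color 1: [7, 9, 12]; color 2: [0, 5, 13]; color 3: [6].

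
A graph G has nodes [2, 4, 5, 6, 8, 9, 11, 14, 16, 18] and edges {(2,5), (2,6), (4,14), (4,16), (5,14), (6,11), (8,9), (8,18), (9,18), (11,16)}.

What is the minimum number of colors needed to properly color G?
Clique number ω(G) = 3 (lower bound: χ ≥ ω).
The clique on [8, 9, 18] has size 3, forcing χ ≥ 3, and the coloring below uses 3 colors, so χ(G) = 3.
A valid 3-coloring: color 1: [4, 5, 6, 18]; color 2: [2, 8, 14, 16]; color 3: [9, 11].

χ(G) = 3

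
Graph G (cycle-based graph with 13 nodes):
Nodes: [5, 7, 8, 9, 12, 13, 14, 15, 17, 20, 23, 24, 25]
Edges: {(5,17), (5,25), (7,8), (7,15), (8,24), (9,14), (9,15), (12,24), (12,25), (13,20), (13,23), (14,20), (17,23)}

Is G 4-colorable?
Yes, G is 4-colorable

A valid 4-coloring: color 1: [5, 8, 9, 12, 20, 23]; color 2: [13, 14, 15, 17, 24, 25]; color 3: [7].
(χ(G) = 3 ≤ 4.)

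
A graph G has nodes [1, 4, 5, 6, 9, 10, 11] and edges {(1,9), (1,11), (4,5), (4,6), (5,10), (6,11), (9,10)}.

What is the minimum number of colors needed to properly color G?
χ(G) = 3

Clique number ω(G) = 2 (lower bound: χ ≥ ω).
Odd cycle [4, 5, 10, 9, 1, 11, 6] needs 3 colors (χ ≥ 3).
The coloring below uses 3 colors, so χ(G) = 3.
A valid 3-coloring: color 1: [4, 10, 11]; color 2: [5, 6, 9]; color 3: [1].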